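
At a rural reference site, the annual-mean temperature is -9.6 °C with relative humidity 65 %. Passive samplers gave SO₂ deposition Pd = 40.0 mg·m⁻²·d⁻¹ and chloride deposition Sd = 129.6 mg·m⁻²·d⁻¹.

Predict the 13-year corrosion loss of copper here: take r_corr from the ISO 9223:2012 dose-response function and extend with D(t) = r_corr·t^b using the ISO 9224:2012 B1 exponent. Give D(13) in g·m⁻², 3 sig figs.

D(13) = 14.9 g·m⁻²

copper: T≤10 °C ⇒ hinge +0.126·(-9.6−10) = -2.4696
  sulphur-dioxide contribution → 0.05417 μm/a
  chloride contribution → 0.2472 μm/a
  ⇒ r_corr(copper) = 0.3014 μm/a
ISO 9224: D(t) = r_corr · t^b with b = 0.667 (copper, B1)
  D(13) = 0.3014 × 13^0.667 = 0.3014 × 5.534 = 1.668 μm
  Mass loss = 1.668 μm × 8.96 g/cm³ = 14.94 g·m⁻²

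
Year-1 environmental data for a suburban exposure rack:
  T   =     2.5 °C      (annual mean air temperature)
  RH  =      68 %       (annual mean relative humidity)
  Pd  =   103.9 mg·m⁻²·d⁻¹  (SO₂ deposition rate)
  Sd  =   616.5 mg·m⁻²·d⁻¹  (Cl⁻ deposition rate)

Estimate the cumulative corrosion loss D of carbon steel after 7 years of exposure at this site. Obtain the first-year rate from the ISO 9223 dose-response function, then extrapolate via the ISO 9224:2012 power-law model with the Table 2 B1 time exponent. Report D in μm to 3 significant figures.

carbon steel: f(T) = +0.150·(T−10) [T≤10 °C] = -1.1250
  Pd branch = 1.77·Pd^0.52·e^(0.02·RH+f) = 25.04 μm/a
  Sd branch = 0.102·Sd^0.62·e^(0.033·RH+0.04·T) = 57.06 μm/a
  sum: 25.04 + 57.06 → r_corr = 82.1 μm/a
Long-term exponent b (ISO 9224 Table 2, B1) = 0.523
  D(7) = 82.1 × 7^0.523 = 82.1 × 2.767 = 227.2 μm

D(7) = 227 μm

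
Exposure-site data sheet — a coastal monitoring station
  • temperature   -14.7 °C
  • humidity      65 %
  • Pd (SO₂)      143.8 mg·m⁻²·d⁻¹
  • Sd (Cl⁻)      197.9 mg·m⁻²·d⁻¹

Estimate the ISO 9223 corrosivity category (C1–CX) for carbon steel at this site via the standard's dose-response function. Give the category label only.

carbon steel: f(T) = +0.150·(T−10) [T≤10 °C] = -3.7050
  sulphur-dioxide contribution → 2.116 μm/a
  chloride contribution → 12.84 μm/a
  ⇒ r_corr(carbon steel) = 14.96 μm/a
ISO 9223 Table 2 (carbon steel): 1.3 < 15 ≤ 25 μm/a ⇒ C2

C2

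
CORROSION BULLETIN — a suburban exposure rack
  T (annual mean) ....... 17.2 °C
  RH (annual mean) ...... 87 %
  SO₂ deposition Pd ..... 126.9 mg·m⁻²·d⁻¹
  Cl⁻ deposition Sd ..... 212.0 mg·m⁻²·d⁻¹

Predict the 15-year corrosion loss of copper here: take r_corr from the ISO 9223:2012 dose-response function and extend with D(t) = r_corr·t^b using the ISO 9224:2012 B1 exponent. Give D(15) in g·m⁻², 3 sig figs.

copper: f(T) = -0.080·(T−10) [T>10 °C] = -0.5760
  Pd branch = 0.0053·Pd^0.26·e^(0.059·RH+f) = 1.779 μm/a
  Cl⁻ term: 0.01025·212.0^0.27·exp(0.036·87+0.049·17.2) = 2.318
  r_corr = 1.779 + 2.318 = 4.097 μm/a
Long-term exponent b (ISO 9224 Table 2, B1) = 0.667
  D(15) = 4.097 × 15^0.667 = 4.097 × 6.088 = 24.94 μm
  Mass loss = 24.94 μm × 8.96 g/cm³ = 223.5 g·m⁻²

D(15) = 223 g·m⁻²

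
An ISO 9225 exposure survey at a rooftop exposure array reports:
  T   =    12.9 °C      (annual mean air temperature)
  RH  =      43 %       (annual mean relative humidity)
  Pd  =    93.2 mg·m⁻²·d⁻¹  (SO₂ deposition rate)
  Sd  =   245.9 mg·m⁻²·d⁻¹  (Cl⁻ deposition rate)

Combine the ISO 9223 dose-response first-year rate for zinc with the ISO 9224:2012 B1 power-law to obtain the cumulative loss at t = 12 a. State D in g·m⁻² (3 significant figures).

D(12) = 122 g·m⁻²

zinc: temperature factor f = -0.071·(2.9) = -0.2059
  sulphur-dioxide contribution → 0.5581 μm/a
  chloride contribution → 1.704 μm/a
  total first-year rate 2.262 μm/a
Long-term exponent b (ISO 9224 Table 2, B1) = 0.813
  D(12) = 2.262 × 12^0.813 = 2.262 × 7.54 = 17.05 μm
  Mass loss = 17.05 μm × 7.14 g/cm³ = 121.8 g·m⁻²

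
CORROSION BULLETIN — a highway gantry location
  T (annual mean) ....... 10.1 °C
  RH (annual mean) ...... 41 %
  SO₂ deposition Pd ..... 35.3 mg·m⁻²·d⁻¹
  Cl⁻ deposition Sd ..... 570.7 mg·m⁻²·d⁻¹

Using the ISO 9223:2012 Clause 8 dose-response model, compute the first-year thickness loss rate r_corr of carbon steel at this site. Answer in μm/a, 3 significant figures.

carbon steel: T>10 °C ⇒ hinge -0.054·(10.1−10) = -0.0054
  SO₂ term: 1.77·35.3^0.52·exp(0.02·41-0.0054) = 25.5
  Cl⁻ term: 0.102·570.7^0.62·exp(0.033·41+0.04·10.1) = 30.24
  r_corr = 25.5 + 30.24 = 55.75 μm/a

r_corr = 55.7 μm/a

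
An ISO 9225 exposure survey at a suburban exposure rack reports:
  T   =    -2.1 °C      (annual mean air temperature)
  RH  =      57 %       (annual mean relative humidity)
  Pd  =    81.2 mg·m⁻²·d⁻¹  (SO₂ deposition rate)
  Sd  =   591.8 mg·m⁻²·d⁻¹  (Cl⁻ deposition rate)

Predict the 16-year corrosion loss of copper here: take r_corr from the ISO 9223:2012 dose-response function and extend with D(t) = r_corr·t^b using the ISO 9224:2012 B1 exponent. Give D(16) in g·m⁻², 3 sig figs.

D(16) = 28.9 g·m⁻²

copper: T≤10 °C ⇒ hinge +0.126·(-2.1−10) = -1.5246
  sulphur-dioxide contribution → 0.1045 μm/a
  chloride contribution → 0.4034 μm/a
  ⇒ r_corr(copper) = 0.5079 μm/a
Long-term exponent b (ISO 9224 Table 2, B1) = 0.667
  D(16) = 0.5079 × 16^0.667 = 0.5079 × 6.355 = 3.228 μm
  Mass loss = 3.228 μm × 8.96 g/cm³ = 28.92 g·m⁻²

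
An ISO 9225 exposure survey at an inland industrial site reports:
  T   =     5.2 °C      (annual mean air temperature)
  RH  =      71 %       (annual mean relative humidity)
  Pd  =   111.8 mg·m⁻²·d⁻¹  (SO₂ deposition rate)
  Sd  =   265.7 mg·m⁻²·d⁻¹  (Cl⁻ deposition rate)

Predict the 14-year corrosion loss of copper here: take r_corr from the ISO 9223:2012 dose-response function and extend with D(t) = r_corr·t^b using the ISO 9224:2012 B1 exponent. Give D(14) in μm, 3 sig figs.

D(14) = 8.26 μm

copper: temperature factor f = +0.126·(-4.8) = -0.6048
  Pd branch = 0.0053·Pd^0.26·e^(0.059·RH+f) = 0.6508 μm/a
  Cl⁻ term: 0.01025·265.7^0.27·exp(0.036·71+0.049·5.2) = 0.7692
  sum: 0.6508 + 0.7692 → r_corr = 1.42 μm/a
Power-law: D(14) = r_corr · 14^0.667
  D(14) = 1.42 × 14^0.667 = 1.42 × 5.814 = 8.256 μm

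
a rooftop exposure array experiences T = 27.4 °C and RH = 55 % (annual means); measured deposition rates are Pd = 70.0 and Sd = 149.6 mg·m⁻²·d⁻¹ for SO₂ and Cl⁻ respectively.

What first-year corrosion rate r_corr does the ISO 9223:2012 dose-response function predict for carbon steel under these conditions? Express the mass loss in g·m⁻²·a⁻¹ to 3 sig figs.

r_corr = 477 g·m⁻²·a⁻¹

carbon steel: f(T) = -0.054·(T−10) [T>10 °C] = -0.9396
  sulphur-dioxide contribution → 18.93 μm/a
  chloride contribution → 41.81 μm/a
  ⇒ r_corr(carbon steel) = 60.74 μm/a
Convert to mass loss: 60.74 μm/a × 7.85 g/cm³ = 476.8 g·m⁻²·a⁻¹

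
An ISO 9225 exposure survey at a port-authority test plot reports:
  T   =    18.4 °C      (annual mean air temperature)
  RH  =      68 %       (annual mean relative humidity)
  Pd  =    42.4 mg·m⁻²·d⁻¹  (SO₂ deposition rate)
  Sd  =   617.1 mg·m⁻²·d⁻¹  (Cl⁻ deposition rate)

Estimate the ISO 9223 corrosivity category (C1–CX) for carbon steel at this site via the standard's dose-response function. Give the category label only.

carbon steel: T>10 °C ⇒ hinge -0.054·(18.4−10) = -0.4536
  Pd branch = 1.77·Pd^0.52·e^(0.02·RH+f) = 30.75 μm/a
  Sd branch = 0.102·Sd^0.62·e^(0.033·RH+0.04·T) = 107.8 μm/a
  r_corr = 30.75 + 107.8 = 138.6 μm/a
139 μm/a falls in (80, 200] for carbon steel → category C5

C5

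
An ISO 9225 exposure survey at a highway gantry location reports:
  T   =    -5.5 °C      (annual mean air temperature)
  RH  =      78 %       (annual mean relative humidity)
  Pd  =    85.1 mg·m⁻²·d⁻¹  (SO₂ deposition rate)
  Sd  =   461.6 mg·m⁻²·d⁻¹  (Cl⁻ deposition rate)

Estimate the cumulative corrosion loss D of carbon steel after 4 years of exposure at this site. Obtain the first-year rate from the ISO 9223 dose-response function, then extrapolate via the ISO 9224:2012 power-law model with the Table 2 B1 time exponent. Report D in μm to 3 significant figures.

D(4) = 117 μm

carbon steel: f(T) = +0.150·(T−10) [T≤10 °C] = -2.3250
  sulphur-dioxide contribution → 8.304 μm/a
  chloride contribution → 48.17 μm/a
  ⇒ r_corr(carbon steel) = 56.47 μm/a
Power-law: D(4) = r_corr · 4^0.523
  D(4) = 56.47 × 4^0.523 = 56.47 × 2.065 = 116.6 μm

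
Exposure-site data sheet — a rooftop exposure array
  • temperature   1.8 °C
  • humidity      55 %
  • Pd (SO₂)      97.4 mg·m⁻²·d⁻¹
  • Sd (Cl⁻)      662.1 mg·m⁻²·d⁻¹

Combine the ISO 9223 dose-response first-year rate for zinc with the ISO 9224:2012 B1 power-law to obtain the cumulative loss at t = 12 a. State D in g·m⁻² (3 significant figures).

D(12) = 117 g·m⁻²

zinc: temperature factor f = +0.038·(-8.2) = -0.3116
  Pd branch = 0.0129·Pd^0.44·e^(0.046·RH+f) = 0.8892 μm/a
  Cl⁻ term: 0.0175·662.1^0.57·exp(0.008·55+0.085·1.8) = 1.284
  r_corr = 0.8892 + 1.284 = 2.173 μm/a
ISO 9224: D(t) = r_corr · t^b with b = 0.813 (zinc, B1)
  D(12) = 2.173 × 12^0.813 = 2.173 × 7.54 = 16.38 μm
  Mass loss = 16.38 μm × 7.14 g/cm³ = 117 g·m⁻²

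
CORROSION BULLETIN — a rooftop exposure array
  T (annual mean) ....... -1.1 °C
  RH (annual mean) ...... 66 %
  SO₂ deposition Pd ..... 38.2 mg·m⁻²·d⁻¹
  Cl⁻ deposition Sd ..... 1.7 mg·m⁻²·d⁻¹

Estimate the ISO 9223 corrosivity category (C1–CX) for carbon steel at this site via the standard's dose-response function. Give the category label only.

C2

carbon steel: f(T) = +0.150·(T−10) [T≤10 °C] = -1.6650
  sulphur-dioxide contribution → 8.333 μm/a
  chloride contribution → 1.197 μm/a
  ⇒ r_corr(carbon steel) = 9.531 μm/a
9.53 μm/a falls in (1.3, 25] for carbon steel → category C2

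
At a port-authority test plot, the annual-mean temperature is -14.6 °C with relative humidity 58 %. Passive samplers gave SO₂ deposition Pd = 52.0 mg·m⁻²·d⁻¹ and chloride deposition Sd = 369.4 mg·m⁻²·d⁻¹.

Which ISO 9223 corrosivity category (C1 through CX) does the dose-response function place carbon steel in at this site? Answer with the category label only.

carbon steel: f(T) = +0.150·(T−10) [T≤10 °C] = -3.6900
  SO₂ term: 1.77·52.0^0.52·exp(0.02·58-3.6900) = 1.1
  Cl⁻ term: 0.102·369.4^0.62·exp(0.033·58+0.04·-14.6) = 15.07
  sum: 1.1 + 15.07 → r_corr = 16.17 μm/a
Category bounds: 1.3…25 μm/a bracket r_corr ⇒ C2

C2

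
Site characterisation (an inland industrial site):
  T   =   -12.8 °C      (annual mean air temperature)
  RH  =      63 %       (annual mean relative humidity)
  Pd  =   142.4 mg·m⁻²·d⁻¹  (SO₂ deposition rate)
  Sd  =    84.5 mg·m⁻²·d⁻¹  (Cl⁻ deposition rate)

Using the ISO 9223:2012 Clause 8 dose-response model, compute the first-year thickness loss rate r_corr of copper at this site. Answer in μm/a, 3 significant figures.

copper: T≤10 °C ⇒ hinge +0.126·(-12.8−10) = -2.8728
  sulphur-dioxide contribution → 0.04475 μm/a
  chloride contribution → 0.1752 μm/a
  ⇒ r_corr(copper) = 0.22 μm/a

r_corr = 0.220 μm/a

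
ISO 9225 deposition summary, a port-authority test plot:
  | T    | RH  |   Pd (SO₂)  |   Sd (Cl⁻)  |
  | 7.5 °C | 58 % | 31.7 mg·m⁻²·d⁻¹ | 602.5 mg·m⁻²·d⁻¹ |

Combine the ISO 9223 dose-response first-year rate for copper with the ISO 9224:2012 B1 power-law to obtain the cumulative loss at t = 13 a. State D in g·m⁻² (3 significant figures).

copper: temperature factor f = +0.126·(-2.5) = -0.3150
  SO₂ term: 0.0053·31.7^0.26·exp(0.059·58-0.3150) = 0.291
  Sd branch = 0.01025·Sd^0.27·e^(0.036·RH+0.049·T) = 0.6725 μm/a
  sum: 0.291 + 0.6725 → r_corr = 0.9636 μm/a
Long-term exponent b (ISO 9224 Table 2, B1) = 0.667
  D(13) = 0.9636 × 13^0.667 = 0.9636 × 5.534 = 5.332 μm
  Mass loss = 5.332 μm × 8.96 g/cm³ = 47.77 g·m⁻²

D(13) = 47.8 g·m⁻²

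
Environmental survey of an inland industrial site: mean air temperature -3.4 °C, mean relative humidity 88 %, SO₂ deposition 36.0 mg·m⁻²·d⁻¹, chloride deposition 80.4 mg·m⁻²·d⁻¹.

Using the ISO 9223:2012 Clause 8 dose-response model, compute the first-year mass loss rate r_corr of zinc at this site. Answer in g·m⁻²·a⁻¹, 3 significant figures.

r_corr = 17.7 g·m⁻²·a⁻¹

zinc: f(T) = +0.038·(T−10) [T≤10 °C] = -0.5092
  sulphur-dioxide contribution → 2.149 μm/a
  chloride contribution → 0.323 μm/a
  ⇒ r_corr(zinc) = 2.472 μm/a
Convert to mass loss: 2.472 μm/a × 7.14 g/cm³ = 17.65 g·m⁻²·a⁻¹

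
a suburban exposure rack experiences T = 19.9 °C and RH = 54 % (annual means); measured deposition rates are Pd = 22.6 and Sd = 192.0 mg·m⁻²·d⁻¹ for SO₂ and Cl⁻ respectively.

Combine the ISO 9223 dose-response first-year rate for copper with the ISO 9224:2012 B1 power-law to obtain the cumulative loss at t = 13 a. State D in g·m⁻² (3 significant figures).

D(13) = 45.4 g·m⁻²

copper: f(T) = -0.080·(T−10) [T>10 °C] = -0.7920
  sulphur-dioxide contribution → 0.1306 μm/a
  chloride contribution → 0.7852 μm/a
  ⇒ r_corr(copper) = 0.9158 μm/a
Long-term exponent b (ISO 9224 Table 2, B1) = 0.667
  D(13) = 0.9158 × 13^0.667 = 0.9158 × 5.534 = 5.068 μm
  Mass loss = 5.068 μm × 8.96 g/cm³ = 45.41 g·m⁻²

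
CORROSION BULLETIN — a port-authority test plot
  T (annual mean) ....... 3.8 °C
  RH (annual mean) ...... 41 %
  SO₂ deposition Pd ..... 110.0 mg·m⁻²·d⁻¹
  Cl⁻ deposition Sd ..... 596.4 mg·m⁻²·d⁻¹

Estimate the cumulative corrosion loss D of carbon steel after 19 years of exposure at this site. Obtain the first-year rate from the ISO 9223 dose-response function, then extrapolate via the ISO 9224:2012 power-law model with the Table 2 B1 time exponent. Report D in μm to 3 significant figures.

D(19) = 198 μm

carbon steel: temperature factor f = +0.150·(-6.2) = -0.9300
  sulphur-dioxide contribution → 18.27 μm/a
  chloride contribution → 24.16 μm/a
  ⇒ r_corr(carbon steel) = 42.43 μm/a
Power-law: D(19) = r_corr · 19^0.523
  D(19) = 42.43 × 19^0.523 = 42.43 × 4.664 = 197.9 μm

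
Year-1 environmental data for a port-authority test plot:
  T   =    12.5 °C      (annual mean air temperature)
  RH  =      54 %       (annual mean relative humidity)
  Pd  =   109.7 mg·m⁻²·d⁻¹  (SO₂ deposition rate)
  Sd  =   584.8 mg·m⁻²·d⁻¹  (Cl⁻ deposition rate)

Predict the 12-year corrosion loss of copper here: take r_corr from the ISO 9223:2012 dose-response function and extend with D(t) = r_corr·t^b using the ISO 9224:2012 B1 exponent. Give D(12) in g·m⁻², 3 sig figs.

D(12) = 51.4 g·m⁻²

copper: T>10 °C ⇒ hinge -0.080·(12.5−10) = -0.2000
  sulphur-dioxide contribution → 0.3561 μm/a
  chloride contribution → 0.7381 μm/a
  total first-year rate 1.094 μm/a
Long-term exponent b (ISO 9224 Table 2, B1) = 0.667
  D(12) = 1.094 × 12^0.667 = 1.094 × 5.246 = 5.74 μm
  Mass loss = 5.74 μm × 8.96 g/cm³ = 51.43 g·m⁻²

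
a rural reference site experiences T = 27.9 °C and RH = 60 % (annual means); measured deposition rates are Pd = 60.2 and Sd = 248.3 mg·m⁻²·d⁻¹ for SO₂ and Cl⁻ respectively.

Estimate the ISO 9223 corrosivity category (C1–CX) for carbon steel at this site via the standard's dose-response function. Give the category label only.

carbon steel: temperature factor f = -0.054·(17.9) = -0.9666
  sulphur-dioxide contribution → 18.82 μm/a
  chloride contribution → 68.87 μm/a
  total first-year rate 87.7 μm/a
87.7 μm/a falls in (80, 200] for carbon steel → category C5

C5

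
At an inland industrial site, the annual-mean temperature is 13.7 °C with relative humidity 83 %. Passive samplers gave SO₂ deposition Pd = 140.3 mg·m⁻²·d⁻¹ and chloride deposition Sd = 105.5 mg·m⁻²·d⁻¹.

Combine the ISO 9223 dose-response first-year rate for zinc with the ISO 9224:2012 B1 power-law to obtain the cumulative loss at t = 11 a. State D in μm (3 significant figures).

D(11) = 38.8 μm

zinc: temperature factor f = -0.071·(3.7) = -0.2627
  sulphur-dioxide contribution → 3.975 μm/a
  chloride contribution → 1.55 μm/a
  total first-year rate 5.525 μm/a
Long-term exponent b (ISO 9224 Table 2, B1) = 0.813
  D(11) = 5.525 × 11^0.813 = 5.525 × 7.025 = 38.82 μm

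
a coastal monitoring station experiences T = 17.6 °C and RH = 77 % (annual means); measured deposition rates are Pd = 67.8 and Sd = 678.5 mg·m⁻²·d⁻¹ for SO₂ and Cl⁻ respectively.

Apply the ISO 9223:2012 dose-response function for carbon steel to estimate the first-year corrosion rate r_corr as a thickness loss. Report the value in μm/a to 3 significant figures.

carbon steel: temperature factor f = -0.054·(7.6) = -0.4104
  SO₂ term: 1.77·67.8^0.52·exp(0.02·77-0.4104) = 49.07
  Cl⁻ term: 0.102·678.5^0.62·exp(0.033·77+0.04·17.6) = 149.1
  r_corr = 49.07 + 149.1 = 198.2 μm/a

r_corr = 198 μm/a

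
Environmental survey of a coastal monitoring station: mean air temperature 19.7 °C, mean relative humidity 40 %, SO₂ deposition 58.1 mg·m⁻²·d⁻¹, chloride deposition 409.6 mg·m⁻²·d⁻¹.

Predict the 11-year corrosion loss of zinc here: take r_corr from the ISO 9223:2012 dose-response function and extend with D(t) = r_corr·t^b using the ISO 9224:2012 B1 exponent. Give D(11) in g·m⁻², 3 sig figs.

D(11) = 211 g·m⁻²

zinc: f(T) = -0.071·(T−10) [T>10 °C] = -0.6887
  Pd branch = 0.0129·Pd^0.44·e^(0.046·RH+f) = 0.2437 μm/a
  Sd branch = 0.0175·Sd^0.57·e^(0.008·RH+0.085·T) = 3.965 μm/a
  sum: 0.2437 + 3.965 → r_corr = 4.209 μm/a
Long-term exponent b (ISO 9224 Table 2, B1) = 0.813
  D(11) = 4.209 × 11^0.813 = 4.209 × 7.025 = 29.57 μm
  Mass loss = 29.57 μm × 7.14 g/cm³ = 211.1 g·m⁻²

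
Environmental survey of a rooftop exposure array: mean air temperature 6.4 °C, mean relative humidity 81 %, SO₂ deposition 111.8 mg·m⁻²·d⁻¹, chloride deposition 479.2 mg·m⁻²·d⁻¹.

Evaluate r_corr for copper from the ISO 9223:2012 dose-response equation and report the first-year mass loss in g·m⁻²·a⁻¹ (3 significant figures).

r_corr = 24.5 g·m⁻²·a⁻¹

copper: f(T) = +0.126·(T−10) [T≤10 °C] = -0.4536
  Pd branch = 0.0053·Pd^0.26·e^(0.059·RH+f) = 1.366 μm/a
  Sd branch = 0.01025·Sd^0.27·e^(0.036·RH+0.049·T) = 1.371 μm/a
  sum: 1.366 + 1.371 → r_corr = 2.737 μm/a
Convert to mass loss: 2.737 μm/a × 8.96 g/cm³ = 24.52 g·m⁻²·a⁻¹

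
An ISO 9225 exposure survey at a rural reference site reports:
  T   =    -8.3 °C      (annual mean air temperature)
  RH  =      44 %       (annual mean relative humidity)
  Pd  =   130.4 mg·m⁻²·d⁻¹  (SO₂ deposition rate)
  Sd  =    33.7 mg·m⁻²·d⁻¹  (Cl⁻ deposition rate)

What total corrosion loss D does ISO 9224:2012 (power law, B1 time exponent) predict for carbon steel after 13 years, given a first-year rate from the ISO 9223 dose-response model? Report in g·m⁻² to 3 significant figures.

carbon steel: f(T) = +0.150·(T−10) [T≤10 °C] = -2.7450
  Pd branch = 1.77·Pd^0.52·e^(0.02·RH+f) = 3.451 μm/a
  Sd branch = 0.102·Sd^0.62·e^(0.033·RH+0.04·T) = 2.768 μm/a
  sum: 3.451 + 2.768 → r_corr = 6.219 μm/a
ISO 9224: D(t) = r_corr · t^b with b = 0.523 (carbon steel, B1)
  D(13) = 6.219 × 13^0.523 = 6.219 × 3.825 = 23.79 μm
  Mass loss = 23.79 μm × 7.85 g/cm³ = 186.7 g·m⁻²

D(13) = 187 g·m⁻²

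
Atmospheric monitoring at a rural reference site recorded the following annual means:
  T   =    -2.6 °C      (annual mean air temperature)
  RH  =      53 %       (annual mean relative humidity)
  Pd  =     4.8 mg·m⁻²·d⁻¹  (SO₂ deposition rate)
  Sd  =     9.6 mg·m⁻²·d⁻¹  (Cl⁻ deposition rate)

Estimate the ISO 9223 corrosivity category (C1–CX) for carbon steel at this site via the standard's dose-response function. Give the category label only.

C2

carbon steel: f(T) = +0.150·(T−10) [T≤10 °C] = -1.8900
  sulphur-dioxide contribution → 1.745 μm/a
  chloride contribution → 2.148 μm/a
  total first-year rate 3.893 μm/a
3.89 μm/a falls in (1.3, 25] for carbon steel → category C2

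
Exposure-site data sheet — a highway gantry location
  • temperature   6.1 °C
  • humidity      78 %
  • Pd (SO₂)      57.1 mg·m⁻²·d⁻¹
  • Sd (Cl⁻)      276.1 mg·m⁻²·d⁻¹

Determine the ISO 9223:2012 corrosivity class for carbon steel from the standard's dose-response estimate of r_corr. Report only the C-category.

C5

carbon steel: f(T) = +0.150·(T−10) [T≤10 °C] = -0.5850
  Pd branch = 1.77·Pd^0.52·e^(0.02·RH+f) = 38.45 μm/a
  Sd branch = 0.102·Sd^0.62·e^(0.033·RH+0.04·T) = 55.71 μm/a
  r_corr = 38.45 + 55.71 = 94.15 μm/a
94.2 μm/a falls in (80, 200] for carbon steel → category C5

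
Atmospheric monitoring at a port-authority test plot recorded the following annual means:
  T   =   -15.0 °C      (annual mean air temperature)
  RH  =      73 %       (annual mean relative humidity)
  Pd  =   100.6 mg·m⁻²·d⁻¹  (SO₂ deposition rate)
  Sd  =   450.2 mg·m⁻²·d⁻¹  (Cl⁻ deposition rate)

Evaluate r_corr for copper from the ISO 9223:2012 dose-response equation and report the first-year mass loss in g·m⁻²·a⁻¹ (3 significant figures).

r_corr = 3.67 g·m⁻²·a⁻¹

copper: f(T) = +0.126·(T−10) [T≤10 °C] = -3.1500
  Pd branch = 0.0053·Pd^0.26·e^(0.059·RH+f) = 0.0559 μm/a
  Sd branch = 0.01025·Sd^0.27·e^(0.036·RH+0.049·T) = 0.3542 μm/a
  sum: 0.0559 + 0.3542 → r_corr = 0.4101 μm/a
Convert to mass loss: 0.4101 μm/a × 8.96 g/cm³ = 3.675 g·m⁻²·a⁻¹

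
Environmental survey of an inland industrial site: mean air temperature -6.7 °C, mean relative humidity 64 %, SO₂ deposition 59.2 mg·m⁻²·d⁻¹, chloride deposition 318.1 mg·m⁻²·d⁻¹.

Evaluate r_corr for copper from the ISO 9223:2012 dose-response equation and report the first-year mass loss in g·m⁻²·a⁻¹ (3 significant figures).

copper: temperature factor f = +0.126·(-16.7) = -2.1042
  Pd branch = 0.0053·Pd^0.26·e^(0.059·RH+f) = 0.0815 μm/a
  Cl⁻ term: 0.01025·318.1^0.27·exp(0.036·64+0.049·-6.7) = 0.3503
  sum: 0.0815 + 0.3503 → r_corr = 0.4318 μm/a
Convert to mass loss: 0.4318 μm/a × 8.96 g/cm³ = 3.869 g·m⁻²·a⁻¹

r_corr = 3.87 g·m⁻²·a⁻¹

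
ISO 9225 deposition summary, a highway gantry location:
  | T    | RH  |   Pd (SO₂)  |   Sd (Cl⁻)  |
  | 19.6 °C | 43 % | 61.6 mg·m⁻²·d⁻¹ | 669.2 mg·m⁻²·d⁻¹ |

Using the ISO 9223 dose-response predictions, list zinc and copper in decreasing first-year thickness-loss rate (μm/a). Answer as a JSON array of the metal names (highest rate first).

zinc: temperature factor f = -0.071·(9.6) = -0.6816
  sulphur-dioxide contribution → 0.2891 μm/a
  chloride contribution → 5.328 μm/a
  total first-year rate 5.617 μm/a
copper: f(T) = -0.080·(T−10) [T>10 °C] = -0.7680
  sulphur-dioxide contribution → 0.09075 μm/a
  chloride contribution → 0.7295 μm/a
  total first-year rate 0.8202 μm/a
Ordering by μm/a: zinc (5.62) > copper (0.82)

["zinc", "copper"]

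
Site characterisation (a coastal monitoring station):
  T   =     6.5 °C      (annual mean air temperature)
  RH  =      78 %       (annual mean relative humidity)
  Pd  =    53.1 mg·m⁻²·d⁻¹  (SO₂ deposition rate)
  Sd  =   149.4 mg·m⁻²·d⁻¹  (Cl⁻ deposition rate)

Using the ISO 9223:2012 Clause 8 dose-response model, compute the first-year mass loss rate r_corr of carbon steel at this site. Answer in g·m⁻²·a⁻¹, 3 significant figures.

r_corr = 612 g·m⁻²·a⁻¹

carbon steel: T≤10 °C ⇒ hinge +0.150·(6.5−10) = -0.5250
  sulphur-dioxide contribution → 39.31 μm/a
  chloride contribution → 38.68 μm/a
  ⇒ r_corr(carbon steel) = 77.99 μm/a
Convert to mass loss: 77.99 μm/a × 7.85 g/cm³ = 612.2 g·m⁻²·a⁻¹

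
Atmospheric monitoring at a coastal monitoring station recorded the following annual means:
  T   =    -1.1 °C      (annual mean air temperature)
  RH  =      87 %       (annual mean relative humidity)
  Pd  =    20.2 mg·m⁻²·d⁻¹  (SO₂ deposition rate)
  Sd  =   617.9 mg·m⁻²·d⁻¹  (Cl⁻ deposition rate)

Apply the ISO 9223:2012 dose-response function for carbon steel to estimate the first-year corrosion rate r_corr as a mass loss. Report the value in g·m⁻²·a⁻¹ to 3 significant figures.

carbon steel: temperature factor f = +0.150·(-11.1) = -1.6650
  Pd branch = 1.77·Pd^0.52·e^(0.02·RH+f) = 9.106 μm/a
  Sd branch = 0.102·Sd^0.62·e^(0.033·RH+0.04·T) = 92.62 μm/a
  r_corr = 9.106 + 92.62 = 101.7 μm/a
Convert to mass loss: 101.7 μm/a × 7.85 g/cm³ = 798.6 g·m⁻²·a⁻¹

r_corr = 799 g·m⁻²·a⁻¹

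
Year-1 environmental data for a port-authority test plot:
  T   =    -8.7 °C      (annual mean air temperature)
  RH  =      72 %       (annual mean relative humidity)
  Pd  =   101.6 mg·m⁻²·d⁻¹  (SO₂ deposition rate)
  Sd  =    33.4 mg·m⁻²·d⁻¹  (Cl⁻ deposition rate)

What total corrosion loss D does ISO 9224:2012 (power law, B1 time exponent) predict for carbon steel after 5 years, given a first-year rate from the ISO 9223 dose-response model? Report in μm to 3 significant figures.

D(5) = 27.4 μm

carbon steel: temperature factor f = +0.150·(-18.7) = -2.8050
  SO₂ term: 1.77·101.6^0.52·exp(0.02·72-2.8050) = 4.997
  Sd branch = 0.102·Sd^0.62·e^(0.033·RH+0.04·T) = 6.825 μm/a
  sum: 4.997 + 6.825 → r_corr = 11.82 μm/a
Long-term exponent b (ISO 9224 Table 2, B1) = 0.523
  D(5) = 11.82 × 5^0.523 = 11.82 × 2.32 = 27.43 μm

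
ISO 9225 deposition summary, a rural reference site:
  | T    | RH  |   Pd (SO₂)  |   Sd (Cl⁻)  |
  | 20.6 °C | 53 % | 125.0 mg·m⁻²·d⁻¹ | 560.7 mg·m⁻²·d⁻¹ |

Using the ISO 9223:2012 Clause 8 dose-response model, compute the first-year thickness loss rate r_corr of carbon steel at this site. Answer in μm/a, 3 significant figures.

carbon steel: f(T) = -0.054·(T−10) [T>10 °C] = -0.5724
  sulphur-dioxide contribution → 35.49 μm/a
  chloride contribution → 67.65 μm/a
  ⇒ r_corr(carbon steel) = 103.1 μm/a

r_corr = 103 μm/a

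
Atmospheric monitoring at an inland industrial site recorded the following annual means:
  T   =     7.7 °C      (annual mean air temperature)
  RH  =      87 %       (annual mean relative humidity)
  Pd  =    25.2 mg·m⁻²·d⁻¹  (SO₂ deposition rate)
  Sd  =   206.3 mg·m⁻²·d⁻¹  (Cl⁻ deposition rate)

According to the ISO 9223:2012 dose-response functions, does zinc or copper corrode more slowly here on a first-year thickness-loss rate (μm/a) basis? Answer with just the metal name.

zinc: temperature factor f = +0.038·(-2.3) = -0.0874
  Pd branch = 0.0129·Pd^0.44·e^(0.046·RH+f) = 2.675 μm/a
  Sd branch = 0.0175·Sd^0.57·e^(0.008·RH+0.085·T) = 1.409 μm/a
  r_corr = 2.675 + 1.409 = 4.084 μm/a
copper: T≤10 °C ⇒ hinge +0.126·(7.7−10) = -0.2898
  Pd branch = 0.0053·Pd^0.26·e^(0.059·RH+f) = 1.556 μm/a
  Sd branch = 0.01025·Sd^0.27·e^(0.036·RH+0.049·T) = 1.444 μm/a
  sum: 1.556 + 1.444 → r_corr = 3 μm/a
Ordering by μm/a: zinc (4.08) > copper (3)

copper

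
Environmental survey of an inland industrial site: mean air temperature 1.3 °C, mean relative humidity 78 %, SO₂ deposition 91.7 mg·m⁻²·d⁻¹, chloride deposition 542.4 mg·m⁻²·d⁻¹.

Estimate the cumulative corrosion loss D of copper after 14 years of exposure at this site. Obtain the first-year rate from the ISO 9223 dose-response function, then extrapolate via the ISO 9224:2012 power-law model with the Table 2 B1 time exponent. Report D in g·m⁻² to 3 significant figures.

D(14) = 81.4 g·m⁻²

copper: T≤10 °C ⇒ hinge +0.126·(1.3−10) = -1.0962
  sulphur-dioxide contribution → 0.5715 μm/a
  chloride contribution → 0.9912 μm/a
  total first-year rate 1.563 μm/a
Long-term exponent b (ISO 9224 Table 2, B1) = 0.667
  D(14) = 1.563 × 14^0.667 = 1.563 × 5.814 = 9.085 μm
  Mass loss = 9.085 μm × 8.96 g/cm³ = 81.41 g·m⁻²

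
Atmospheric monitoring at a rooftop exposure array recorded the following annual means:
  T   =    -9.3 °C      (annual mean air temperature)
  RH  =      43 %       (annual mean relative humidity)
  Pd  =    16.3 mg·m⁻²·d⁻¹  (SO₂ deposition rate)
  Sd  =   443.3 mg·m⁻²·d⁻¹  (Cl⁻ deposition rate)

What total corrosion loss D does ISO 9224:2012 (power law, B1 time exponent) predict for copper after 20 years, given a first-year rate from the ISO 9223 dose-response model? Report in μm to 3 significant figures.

D(20) = 1.26 μm

copper: T≤10 °C ⇒ hinge +0.126·(-9.3−10) = -2.4318
  sulphur-dioxide contribution → 0.01217 μm/a
  chloride contribution → 0.1584 μm/a
  total first-year rate 0.1705 μm/a
Long-term exponent b (ISO 9224 Table 2, B1) = 0.667
  D(20) = 0.1705 × 20^0.667 = 0.1705 × 7.375 = 1.258 μm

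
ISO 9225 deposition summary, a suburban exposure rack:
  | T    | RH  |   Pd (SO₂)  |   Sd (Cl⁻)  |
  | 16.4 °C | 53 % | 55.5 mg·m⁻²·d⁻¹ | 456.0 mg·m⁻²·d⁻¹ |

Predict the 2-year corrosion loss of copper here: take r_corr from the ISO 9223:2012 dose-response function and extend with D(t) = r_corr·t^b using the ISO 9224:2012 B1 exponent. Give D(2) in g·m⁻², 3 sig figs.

D(2) = 14.4 g·m⁻²

copper: temperature factor f = -0.080·(6.4) = -0.5120
  SO₂ term: 0.0053·55.5^0.26·exp(0.059·53-0.5120) = 0.2058
  Cl⁻ term: 0.01025·456.0^0.27·exp(0.036·53+0.049·16.4) = 0.8059
  r_corr = 0.2058 + 0.8059 = 1.012 μm/a
ISO 9224: D(t) = r_corr · t^b with b = 0.667 (copper, B1)
  D(2) = 1.012 × 2^0.667 = 1.012 × 1.588 = 1.606 μm
  Mass loss = 1.606 μm × 8.96 g/cm³ = 14.39 g·m⁻²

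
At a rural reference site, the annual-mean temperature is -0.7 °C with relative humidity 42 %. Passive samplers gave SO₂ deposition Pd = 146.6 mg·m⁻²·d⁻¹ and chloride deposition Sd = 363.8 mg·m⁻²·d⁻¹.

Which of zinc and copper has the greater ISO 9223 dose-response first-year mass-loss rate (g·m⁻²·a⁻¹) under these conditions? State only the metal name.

zinc

zinc: temperature factor f = +0.038·(-10.7) = -0.4066
  Pd branch = 0.0129·Pd^0.44·e^(0.046·RH+f) = 0.5323 μm/a
  Cl⁻ term: 0.0175·363.8^0.57·exp(0.008·42+0.085·-0.7) = 0.665
  r_corr = 0.5323 + 0.665 = 1.197 μm/a
  mass loss = 1.197 μm/a × 7.14 g/cm³ = 8.549 g·m⁻²·a⁻¹
copper: temperature factor f = +0.126·(-10.7) = -1.3482
  Pd branch = 0.0053·Pd^0.26·e^(0.059·RH+f) = 0.06 μm/a
  Sd branch = 0.01025·Sd^0.27·e^(0.036·RH+0.049·T) = 0.2208 μm/a
  sum: 0.06 + 0.2208 → r_corr = 0.2808 μm/a
  mass loss = 0.2808 μm/a × 8.96 g/cm³ = 2.516 g·m⁻²·a⁻¹
Ordering by g·m⁻²·a⁻¹: zinc (8.55) > copper (2.52)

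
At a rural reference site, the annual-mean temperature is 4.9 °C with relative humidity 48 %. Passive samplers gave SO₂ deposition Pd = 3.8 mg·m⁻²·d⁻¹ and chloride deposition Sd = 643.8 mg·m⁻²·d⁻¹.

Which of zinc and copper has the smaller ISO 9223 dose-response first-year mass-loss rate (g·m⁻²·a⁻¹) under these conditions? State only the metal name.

copper

zinc: temperature factor f = +0.038·(-5.1) = -0.1938
  Pd branch = 0.0129·Pd^0.44·e^(0.046·RH+f) = 0.174 μm/a
  Sd branch = 0.0175·Sd^0.57·e^(0.008·RH+0.085·T) = 1.555 μm/a
  r_corr = 0.174 + 1.555 = 1.729 μm/a
  mass loss = 1.729 μm/a × 7.14 g/cm³ = 12.34 g·m⁻²·a⁻¹
copper: f(T) = +0.126·(T−10) [T≤10 °C] = -0.6426
  SO₂ term: 0.0053·3.8^0.26·exp(0.059·48-0.6426) = 0.06697
  Cl⁻ term: 0.01025·643.8^0.27·exp(0.036·48+0.049·4.9) = 0.4206
  r_corr = 0.06697 + 0.4206 = 0.4875 μm/a
  mass loss = 0.4875 μm/a × 8.96 g/cm³ = 4.368 g·m⁻²·a⁻¹
Ordering by g·m⁻²·a⁻¹: zinc (12.3) > copper (4.37)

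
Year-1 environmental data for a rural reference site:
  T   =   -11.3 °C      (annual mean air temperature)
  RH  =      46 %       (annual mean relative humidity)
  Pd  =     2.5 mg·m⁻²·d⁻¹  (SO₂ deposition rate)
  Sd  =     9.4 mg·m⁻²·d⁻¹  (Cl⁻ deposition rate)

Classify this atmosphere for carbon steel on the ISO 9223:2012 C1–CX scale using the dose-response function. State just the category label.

carbon steel: T≤10 °C ⇒ hinge +0.150·(-11.3−10) = -3.1950
  Pd branch = 1.77·Pd^0.52·e^(0.02·RH+f) = 0.293 μm/a
  Cl⁻ term: 0.102·9.4^0.62·exp(0.033·46+0.04·-11.3) = 1.188
  r_corr = 0.293 + 1.188 = 1.481 μm/a
Category bounds: 1.3…25 μm/a bracket r_corr ⇒ C2

C2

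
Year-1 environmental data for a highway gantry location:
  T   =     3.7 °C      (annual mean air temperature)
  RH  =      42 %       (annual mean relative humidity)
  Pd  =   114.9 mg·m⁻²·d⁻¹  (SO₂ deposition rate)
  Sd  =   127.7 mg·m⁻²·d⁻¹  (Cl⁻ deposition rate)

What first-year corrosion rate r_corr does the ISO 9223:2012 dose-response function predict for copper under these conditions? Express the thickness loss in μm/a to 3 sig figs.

r_corr = 0.304 μm/a

copper: f(T) = +0.126·(T−10) [T≤10 °C] = -0.7938
  sulphur-dioxide contribution → 0.09804 μm/a
  chloride contribution → 0.2064 μm/a
  total first-year rate 0.3045 μm/a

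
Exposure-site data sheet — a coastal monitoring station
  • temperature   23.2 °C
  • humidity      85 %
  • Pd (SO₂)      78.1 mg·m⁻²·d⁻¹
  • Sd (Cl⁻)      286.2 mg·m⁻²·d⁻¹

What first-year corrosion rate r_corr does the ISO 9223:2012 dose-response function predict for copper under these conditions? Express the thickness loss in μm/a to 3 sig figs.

copper: temperature factor f = -0.080·(13.2) = -1.0560
  sulphur-dioxide contribution → 0.8625 μm/a
  chloride contribution → 3.138 μm/a
  total first-year rate 4.001 μm/a

r_corr = 4.00 μm/a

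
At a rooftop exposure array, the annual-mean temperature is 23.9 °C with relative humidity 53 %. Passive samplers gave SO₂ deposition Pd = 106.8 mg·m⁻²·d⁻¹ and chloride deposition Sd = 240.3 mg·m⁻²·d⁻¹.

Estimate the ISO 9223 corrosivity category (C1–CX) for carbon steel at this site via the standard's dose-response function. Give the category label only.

carbon steel: T>10 °C ⇒ hinge -0.054·(23.9−10) = -0.7506
  sulphur-dioxide contribution → 27.37 μm/a
  chloride contribution → 45.65 μm/a
  total first-year rate 73.01 μm/a
Category bounds: 50…80 μm/a bracket r_corr ⇒ C4

C4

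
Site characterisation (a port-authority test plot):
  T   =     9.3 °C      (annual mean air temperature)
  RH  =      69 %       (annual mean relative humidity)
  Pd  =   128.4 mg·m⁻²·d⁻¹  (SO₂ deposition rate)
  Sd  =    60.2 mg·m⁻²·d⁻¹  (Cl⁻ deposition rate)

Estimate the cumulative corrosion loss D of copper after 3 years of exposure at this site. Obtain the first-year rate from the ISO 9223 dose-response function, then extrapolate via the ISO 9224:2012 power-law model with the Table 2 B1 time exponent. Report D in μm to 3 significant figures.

D(3) = 3.31 μm

copper: f(T) = +0.126·(T−10) [T≤10 °C] = -0.0882
  sulphur-dioxide contribution → 1.005 μm/a
  chloride contribution → 0.586 μm/a
  total first-year rate 1.591 μm/a
ISO 9224: D(t) = r_corr · t^b with b = 0.667 (copper, B1)
  D(3) = 1.591 × 3^0.667 = 1.591 × 2.081 = 3.311 μm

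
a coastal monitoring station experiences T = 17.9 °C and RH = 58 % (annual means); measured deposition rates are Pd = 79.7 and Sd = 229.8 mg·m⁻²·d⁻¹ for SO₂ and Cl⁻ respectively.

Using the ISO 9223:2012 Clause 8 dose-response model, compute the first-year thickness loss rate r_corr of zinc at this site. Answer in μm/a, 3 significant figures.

zinc: f(T) = -0.071·(T−10) [T>10 °C] = -0.5609
  Pd branch = 0.0129·Pd^0.44·e^(0.046·RH+f) = 0.7283 μm/a
  Cl⁻ term: 0.0175·229.8^0.57·exp(0.008·58+0.085·17.9) = 2.827
  sum: 0.7283 + 2.827 → r_corr = 3.555 μm/a

r_corr = 3.56 μm/a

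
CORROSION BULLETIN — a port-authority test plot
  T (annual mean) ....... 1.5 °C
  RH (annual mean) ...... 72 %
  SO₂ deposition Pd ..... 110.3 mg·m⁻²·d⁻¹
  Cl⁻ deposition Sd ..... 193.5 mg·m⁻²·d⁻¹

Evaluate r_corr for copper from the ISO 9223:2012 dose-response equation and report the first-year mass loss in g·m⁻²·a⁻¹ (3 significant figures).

r_corr = 9.34 g·m⁻²·a⁻¹

copper: T≤10 °C ⇒ hinge +0.126·(1.5−10) = -1.0710
  Pd branch = 0.0053·Pd^0.26·e^(0.059·RH+f) = 0.4316 μm/a
  Sd branch = 0.01025·Sd^0.27·e^(0.036·RH+0.049·T) = 0.6106 μm/a
  sum: 0.4316 + 0.6106 → r_corr = 1.042 μm/a
Convert to mass loss: 1.042 μm/a × 8.96 g/cm³ = 9.338 g·m⁻²·a⁻¹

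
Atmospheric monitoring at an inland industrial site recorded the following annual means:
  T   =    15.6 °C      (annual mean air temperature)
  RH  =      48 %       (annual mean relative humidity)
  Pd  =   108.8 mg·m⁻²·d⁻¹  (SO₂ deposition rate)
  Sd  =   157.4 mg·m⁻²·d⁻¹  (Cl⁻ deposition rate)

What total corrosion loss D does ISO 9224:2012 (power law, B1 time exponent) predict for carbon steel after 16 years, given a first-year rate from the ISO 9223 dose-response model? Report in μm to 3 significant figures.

carbon steel: f(T) = -0.054·(T−10) [T>10 °C] = -0.3024
  Pd branch = 1.77·Pd^0.52·e^(0.02·RH+f) = 39.14 μm/a
  Sd branch = 0.102·Sd^0.62·e^(0.033·RH+0.04·T) = 21.36 μm/a
  r_corr = 39.14 + 21.36 = 60.5 μm/a
Long-term exponent b (ISO 9224 Table 2, B1) = 0.523
  D(16) = 60.5 × 16^0.523 = 60.5 × 4.263 = 257.9 μm

D(16) = 258 μm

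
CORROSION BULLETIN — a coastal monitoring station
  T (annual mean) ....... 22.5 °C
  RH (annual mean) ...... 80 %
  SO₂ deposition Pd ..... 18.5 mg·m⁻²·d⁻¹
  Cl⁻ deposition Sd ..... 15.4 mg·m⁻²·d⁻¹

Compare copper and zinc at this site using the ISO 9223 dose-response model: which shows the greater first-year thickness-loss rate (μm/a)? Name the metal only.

copper: f(T) = -0.080·(T−10) [T>10 °C] = -1.0000
  Pd branch = 0.0053·Pd^0.26·e^(0.059·RH+f) = 0.467 μm/a
  Sd branch = 0.01025·Sd^0.27·e^(0.036·RH+0.049·T) = 1.151 μm/a
  sum: 0.467 + 1.151 → r_corr = 1.618 μm/a
zinc: T>10 °C ⇒ hinge -0.071·(22.5−10) = -0.8875
  Pd branch = 0.0129·Pd^0.44·e^(0.046·RH+f) = 0.7602 μm/a
  Sd branch = 0.0175·Sd^0.57·e^(0.008·RH+0.085·T) = 1.068 μm/a
  sum: 0.7602 + 1.068 → r_corr = 1.828 μm/a
Ordering by μm/a: zinc (1.83) > copper (1.62)

zinc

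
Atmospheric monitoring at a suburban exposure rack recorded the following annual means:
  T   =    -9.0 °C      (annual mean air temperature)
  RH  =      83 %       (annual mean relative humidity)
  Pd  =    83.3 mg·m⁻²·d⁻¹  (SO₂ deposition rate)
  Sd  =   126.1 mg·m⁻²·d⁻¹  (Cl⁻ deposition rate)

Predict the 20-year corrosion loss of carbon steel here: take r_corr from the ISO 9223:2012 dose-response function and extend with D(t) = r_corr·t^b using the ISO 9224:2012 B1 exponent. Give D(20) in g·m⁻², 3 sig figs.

carbon steel: T≤10 °C ⇒ hinge +0.150·(-9.0−10) = -2.8500
  SO₂ term: 1.77·83.3^0.52·exp(0.02·83-2.8500) = 5.369
  Cl⁻ term: 0.102·126.1^0.62·exp(0.033·83+0.04·-9.0) = 22.09
  sum: 5.369 + 22.09 → r_corr = 27.46 μm/a
Long-term exponent b (ISO 9224 Table 2, B1) = 0.523
  D(20) = 27.46 × 20^0.523 = 27.46 × 4.791 = 131.6 μm
  Mass loss = 131.6 μm × 7.85 g/cm³ = 1033 g·m⁻²

D(20) = 1.03e+03 g·m⁻²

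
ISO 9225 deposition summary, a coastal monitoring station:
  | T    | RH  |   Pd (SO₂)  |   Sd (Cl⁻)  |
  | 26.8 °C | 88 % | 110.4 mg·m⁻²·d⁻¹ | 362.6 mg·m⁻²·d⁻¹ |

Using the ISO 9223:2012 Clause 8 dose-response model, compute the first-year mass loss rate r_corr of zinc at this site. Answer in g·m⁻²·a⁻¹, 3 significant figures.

zinc: temperature factor f = -0.071·(16.8) = -1.1928
  sulphur-dioxide contribution → 1.776 μm/a
  chloride contribution → 9.931 μm/a
  ⇒ r_corr(zinc) = 11.71 μm/a
Convert to mass loss: 11.71 μm/a × 7.14 g/cm³ = 83.59 g·m⁻²·a⁻¹

r_corr = 83.6 g·m⁻²·a⁻¹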